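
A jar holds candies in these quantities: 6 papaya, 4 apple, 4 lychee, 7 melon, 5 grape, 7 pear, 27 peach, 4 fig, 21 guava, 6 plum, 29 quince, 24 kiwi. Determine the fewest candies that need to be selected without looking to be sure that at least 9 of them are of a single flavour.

76

An adversary could hand out at most 8 candies per flavour (8 flavours run out sooner): 6 + 4 + 4 + 7 + 5 + 7 + 8 + 4 + 8 + 6 + 8 + 8 = 75 candies and still no flavour has 9.
One more candy lands in a flavour already at 8, so 76 draws are enough and 75 are not.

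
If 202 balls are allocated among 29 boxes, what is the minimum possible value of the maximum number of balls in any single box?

7

The 29 boxes are the holes and the 202 balls are the pigeons.
If every box held at most 6 balls, the total would be at most 29 × 6 = 174, which is less than 202.
So some box holds at least ⌈202/29⌉ = 7 balls.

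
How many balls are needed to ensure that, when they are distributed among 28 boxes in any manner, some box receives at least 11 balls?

281

With 280 balls one could put exactly 10 in each of the 28 boxes, and no box would reach 11.
By pigeonhole, one more ball must land in a box that already has 10, giving it 11.
So 28 × 10 + 1 = 281 balls are required.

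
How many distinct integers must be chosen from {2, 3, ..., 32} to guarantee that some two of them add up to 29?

19

A set avoiding the sum 29 can contain at most one of each pair {x, 29−x}, plus the 5 elements whose complement lies outside the range.
The integers 15, …, 32 (18 of them) are such a set: any two sum to at least 15+16 = 31 > 29.
By pigeonhole, any 19th integer completes one of the 13 pairs, so 19 choices force a sum of 29.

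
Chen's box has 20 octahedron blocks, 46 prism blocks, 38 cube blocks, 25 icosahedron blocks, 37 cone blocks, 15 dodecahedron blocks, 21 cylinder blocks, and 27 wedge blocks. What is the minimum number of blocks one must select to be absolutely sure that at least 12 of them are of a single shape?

An adversary could hand out at most 11 blocks per shape: 11 + 11 + 11 + 11 + 11 + 11 + 11 + 11 = 88 blocks and still no shape has 12.
One more block lands in a shape already at 11, so 89 draws are enough and 88 are not.

89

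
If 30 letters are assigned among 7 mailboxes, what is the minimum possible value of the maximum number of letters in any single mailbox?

5

The 7 mailboxes are the holes and the 30 letters are the pigeons.
If every mailbox held at most 4 letters, the total would be at most 7 × 4 = 28, which is less than 30.
So some mailbox holds at least ⌈30/7⌉ = 5 letters.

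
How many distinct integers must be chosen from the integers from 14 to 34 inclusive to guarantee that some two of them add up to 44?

14

Group the elements by complementary pair {x, 44−x}: {14,30}, {15,29}, {16,28}, …, giving 8 two-element pairs; the single value 22 (it cannot pair with itself since the integers are distinct); and 4 integers whose partner 44−x falls outside [14,34].
Pigeonhole: treating each of those 13 groups as a pigeonhole, one can pick one integer per group — 13 integers — with no two summing to 44.
The 14th integer lands in an occupied pair, forcing a sum of 44.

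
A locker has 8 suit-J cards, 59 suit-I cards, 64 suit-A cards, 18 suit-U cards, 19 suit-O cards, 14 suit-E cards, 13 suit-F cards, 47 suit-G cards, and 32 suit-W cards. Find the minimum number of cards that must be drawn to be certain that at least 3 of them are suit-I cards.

218

In the worst case for collecting suit-I cards, every non-suit-I card comes out first.
There are 8 + 64 + 18 + 19 + 14 + 13 + 47 + 32 = 215 non-suit-I cards altogether.
After those, each further card must be suit-I, so 215 + 3 = 218 draws guarantee 3 suit-I cards.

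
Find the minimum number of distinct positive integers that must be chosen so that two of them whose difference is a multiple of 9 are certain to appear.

Integers whose pairwise differences are multiples of 9 are exactly those sharing a remainder mod 9. Pigeonhole: the 9 residue classes mod 9 are the pigeonholes.
With 9 integers one could put 1 in each residue class and have no class reach 2.
The 10th integer pushes some class to 2, so 9·1 + 1 = 10.

10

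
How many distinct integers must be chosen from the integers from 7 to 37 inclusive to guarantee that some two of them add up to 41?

18

Group the elements by complementary pair {x, 41−x}: {7,34}, {8,33}, {9,32}, …, giving 14 two-element pairs and 3 integers whose partner 41−x falls outside [7,37].
By the pigeonhole principle, treating each of those 17 groups as a pigeonhole, one can pick one integer per group — 17 integers — with no two summing to 41.
The 18th integer lands in an occupied pair, forcing a sum of 41.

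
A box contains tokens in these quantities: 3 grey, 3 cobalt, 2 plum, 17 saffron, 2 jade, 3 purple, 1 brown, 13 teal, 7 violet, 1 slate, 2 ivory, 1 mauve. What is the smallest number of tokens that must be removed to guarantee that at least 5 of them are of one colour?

31

An adversary could hand out at most 4 tokens per colour (9 colours run out sooner): 3 + 3 + 2 + 4 + 2 + 3 + 1 + 4 + 4 + 1 + 2 + 1 = 30 tokens and still no colour has 5.
By the pigeonhole principle, one more token lands in a colour already at 4, so 31 draws are enough and 30 are not.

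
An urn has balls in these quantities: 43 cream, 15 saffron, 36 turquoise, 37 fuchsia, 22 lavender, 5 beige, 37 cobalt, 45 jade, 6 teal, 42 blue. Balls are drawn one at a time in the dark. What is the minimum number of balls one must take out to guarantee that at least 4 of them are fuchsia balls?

255

In the worst case for collecting fuchsia balls, every non-fuchsia ball comes out first.
There are 43 + 15 + 36 + 22 + 5 + 37 + 45 + 6 + 42 = 251 non-fuchsia balls altogether.
After those, each further ball must be fuchsia, so 251 + 4 = 255 draws guarantee 4 fuchsia balls.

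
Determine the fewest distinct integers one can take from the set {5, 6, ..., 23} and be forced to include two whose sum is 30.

12

Two chosen integers sum to 30 exactly when both halves of some pair {x, 30−x} with 7 ≤ x ≤ 30−x ≤ 23 are chosen — 8 such pairs.
The remaining 3 elements (those with no distinct partner in range) can never complete a 30-sum, so the worst case takes all of them and one from each pair: 3 + 8 = 11.
The 12th integer has to be the second member of some pair, so 11 + 1 = 12.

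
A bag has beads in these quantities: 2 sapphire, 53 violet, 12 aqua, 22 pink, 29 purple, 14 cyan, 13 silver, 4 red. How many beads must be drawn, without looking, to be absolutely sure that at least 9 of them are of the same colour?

The 8 colours are the holes; the beads drawn are the pigeons.
To avoid 9 of any one colour, the worst case takes at most 8 of each colour, or every bead of a colour that has fewer than 8.
That gives 2 + 8 + 8 + 8 + 8 + 8 + 8 + 4 = 54 beads with no colour reaching 9.
The next bead forces some colour to 9, so 54 + 1 = 55.

55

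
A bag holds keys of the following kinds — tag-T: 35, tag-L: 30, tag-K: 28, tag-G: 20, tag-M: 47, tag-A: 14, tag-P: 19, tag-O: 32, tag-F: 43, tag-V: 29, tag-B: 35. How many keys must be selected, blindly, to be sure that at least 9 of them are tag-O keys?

309

In the worst case for collecting tag-O keys, every non-tag-O key comes out first.
There are 35 + 30 + 28 + 20 + 47 + 14 + 19 + 43 + 29 + 35 = 300 non-tag-O keys altogether.
After those, each further key must be tag-O, so 300 + 9 = 309 draws guarantee 9 tag-O keys.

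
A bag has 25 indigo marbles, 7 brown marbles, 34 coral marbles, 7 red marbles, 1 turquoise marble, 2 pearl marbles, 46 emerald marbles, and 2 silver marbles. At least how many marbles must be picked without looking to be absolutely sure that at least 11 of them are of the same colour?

50

The 8 colours are the holes; the marbles drawn are the pigeons.
To avoid 11 of any one colour, the worst case takes at most 10 of each colour, or every marble of a colour that has fewer than 10.
That gives 10 + 7 + 10 + 7 + 1 + 2 + 10 + 2 = 49 marbles with no colour reaching 11.
The next marble forces some colour to 11, so 49 + 1 = 50.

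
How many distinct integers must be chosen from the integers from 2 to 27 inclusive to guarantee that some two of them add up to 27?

Group the elements by complementary pair {x, 27−x}: {2,25}, {3,24}, {4,23}, …, giving 12 two-element pairs and 2 integers whose partner 27−x falls outside [2,27].
Pigeonhole: treating each of those 14 groups as a pigeonhole, one can pick one integer per group — 14 integers — with no two summing to 27.
The 15th integer lands in an occupied pair, forcing a sum of 27.

15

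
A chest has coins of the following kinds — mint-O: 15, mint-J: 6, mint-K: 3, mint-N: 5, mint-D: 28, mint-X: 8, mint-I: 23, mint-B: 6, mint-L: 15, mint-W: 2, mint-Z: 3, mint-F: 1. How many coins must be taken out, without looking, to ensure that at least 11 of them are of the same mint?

75

An adversary could hand out at most 10 coins per mint (8 mints run out sooner): 10 + 6 + 3 + 5 + 10 + 8 + 10 + 6 + 10 + 2 + 3 + 1 = 74 coins and still no mint has 11.
By pigeonhole, one more coin lands in a mint already at 10, so 75 draws are enough and 74 are not.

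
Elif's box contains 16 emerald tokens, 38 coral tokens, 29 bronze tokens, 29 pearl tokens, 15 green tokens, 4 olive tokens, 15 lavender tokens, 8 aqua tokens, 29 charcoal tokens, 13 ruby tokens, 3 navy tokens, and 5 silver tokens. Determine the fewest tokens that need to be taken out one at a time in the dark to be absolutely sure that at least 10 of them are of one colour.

An adversary could hand out at most 9 tokens per colour (4 colours run out sooner): 9 + 9 + 9 + 9 + 9 + 4 + 9 + 8 + 9 + 9 + 3 + 5 = 92 tokens and still no colour has 10.
Pigeonhole: one more token lands in a colour already at 9, so 93 draws are enough and 92 are not.

93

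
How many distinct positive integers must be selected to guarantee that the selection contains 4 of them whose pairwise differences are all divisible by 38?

115

Integers whose pairwise differences are multiples of 38 are exactly those sharing a remainder mod 38. Pigeonhole: the 38 residue classes mod 38 are the pigeonholes.
With 114 integers one could put 3 in each residue class and have no class reach 4.
The 115th integer pushes some class to 4, so 38·3 + 1 = 115.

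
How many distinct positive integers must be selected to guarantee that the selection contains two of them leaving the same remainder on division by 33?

The 33 residue classes mod 33 are the pigeonholes.
With 33 integers one could put 1 in each residue class and have no class reach 2.
The 34th integer pushes some class to 2, so 33·1 + 1 = 34.

34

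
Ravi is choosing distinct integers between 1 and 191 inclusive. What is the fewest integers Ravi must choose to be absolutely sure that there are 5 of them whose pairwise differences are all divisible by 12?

Integers whose pairwise differences are multiples of 12 are exactly those sharing a remainder mod 12. The 12 residue classes mod 12 are the pigeonholes.
With 48 integers one could put 4 in each residue class and have no class reach 5.
The 49th integer pushes some class to 5, so 12·4 + 1 = 49.

49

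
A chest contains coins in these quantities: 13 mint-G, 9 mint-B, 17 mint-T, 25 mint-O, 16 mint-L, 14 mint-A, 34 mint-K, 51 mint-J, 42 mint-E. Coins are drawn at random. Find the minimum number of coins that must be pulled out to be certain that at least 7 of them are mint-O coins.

203

In the worst case for collecting mint-O coins, every non-mint-O coin comes out first.
There are 13 + 9 + 17 + 16 + 14 + 34 + 51 + 42 = 196 non-mint-O coins altogether.
After those, each further coin must be mint-O, so 196 + 7 = 203 draws guarantee 7 mint-O coins.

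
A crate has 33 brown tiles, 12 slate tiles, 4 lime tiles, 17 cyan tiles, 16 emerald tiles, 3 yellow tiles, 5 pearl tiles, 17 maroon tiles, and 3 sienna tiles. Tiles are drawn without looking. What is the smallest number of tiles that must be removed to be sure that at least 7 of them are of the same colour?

46

An adversary could hand out at most 6 tiles per colour (4 colours run out sooner): 6 + 6 + 4 + 6 + 6 + 3 + 5 + 6 + 3 = 45 tiles and still no colour has 7.
One more tile lands in a colour already at 6, so 46 draws are enough and 45 are not.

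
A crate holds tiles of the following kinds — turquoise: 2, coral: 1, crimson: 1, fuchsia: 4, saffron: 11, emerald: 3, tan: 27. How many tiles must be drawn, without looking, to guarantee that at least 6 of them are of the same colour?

22

By pigeonhole, put each drawn tile into a box by colour. The largest draw with every box below 6 takes min(count, 5) from each colour; colours with fewer than 5 contribute all they have.
Σ min(cᵢ, 5) = 2 + 1 + 1 + 4 + 5 + 3 + 5 = 21.
Draw number 21 + 1 = 22 must push one box to 6.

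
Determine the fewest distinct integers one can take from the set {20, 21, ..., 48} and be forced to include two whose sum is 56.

A set avoiding the sum 56 can contain at most one of each pair {x, 56−x}, plus the 13 elements whose complement lies outside the range or equal to its own complement.
The integers 28, …, 48 (21 of them) are such a set: any two sum to at least 28+29 = 57 > 56.
Any 22nd integer completes one of the 8 pairs, so 22 choices force a sum of 56.

22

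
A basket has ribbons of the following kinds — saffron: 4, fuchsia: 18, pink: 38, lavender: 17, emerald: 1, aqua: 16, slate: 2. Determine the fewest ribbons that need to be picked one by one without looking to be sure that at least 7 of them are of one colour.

32

An adversary could hand out at most 6 ribbons per colour (saffron, emerald, slate run out sooner): 4 + 6 + 6 + 6 + 1 + 6 + 2 = 31 ribbons and still no colour has 7.
One more ribbon lands in a colour already at 6, so 32 draws are enough and 31 are not.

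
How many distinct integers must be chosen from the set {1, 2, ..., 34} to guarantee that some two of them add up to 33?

Group the elements by complementary pair {x, 33−x}: {1,32}, {2,31}, {3,30}, …, giving 16 two-element pairs and 2 integers whose partner 33−x falls outside [1,34].
By the pigeonhole principle, treating each of those 18 groups as a pigeonhole, one can pick one integer per group — 18 integers — with no two summing to 33.
The 19th integer lands in an occupied pair, forcing a sum of 33.

19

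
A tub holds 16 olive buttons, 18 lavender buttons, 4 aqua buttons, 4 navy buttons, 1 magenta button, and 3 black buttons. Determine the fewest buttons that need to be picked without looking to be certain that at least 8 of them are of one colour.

27

By pigeonhole, the 6 colours are the holes; the buttons drawn are the pigeons.
To avoid 8 of any one colour, the worst case takes at most 7 of each colour, or every button of a colour that has fewer than 7.
That gives 7 + 7 + 4 + 4 + 1 + 3 = 26 buttons with no colour reaching 8.
The next button forces some colour to 8, so 26 + 1 = 27.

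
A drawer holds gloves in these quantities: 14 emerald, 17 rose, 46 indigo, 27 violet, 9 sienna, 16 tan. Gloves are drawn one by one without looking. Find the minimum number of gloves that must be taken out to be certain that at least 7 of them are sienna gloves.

127

In the worst case for collecting sienna gloves, every non-sienna glove comes out first.
There are 14 + 17 + 46 + 27 + 16 = 120 non-sienna gloves altogether.
After those, each further glove must be sienna, so 120 + 7 = 127 draws guarantee 7 sienna gloves.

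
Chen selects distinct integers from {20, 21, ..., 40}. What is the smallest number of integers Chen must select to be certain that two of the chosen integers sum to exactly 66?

A set avoiding the sum 66 can contain at most one of each pair {x, 66−x}, plus the 7 elements whose complement lies outside the range or equal to its own complement.
The integers 20, …, 33 (14 of them) are such a set: any two sum to at least 20+21 = 41 and at most 32+33 = 65 < 66.
Pigeonhole: any 15th integer completes one of the 7 pairs, so 15 choices force a sum of 66.

15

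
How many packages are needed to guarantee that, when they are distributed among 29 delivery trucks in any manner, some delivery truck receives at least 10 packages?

262

With 261 packages one could put exactly 9 in each of the 29 delivery trucks, and no delivery truck would reach 10.
By pigeonhole, one more package must land in a delivery truck that already has 9, giving it 10.
So 29 × 9 + 1 = 262 packages are required.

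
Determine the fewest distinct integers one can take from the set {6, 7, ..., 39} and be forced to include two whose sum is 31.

Group the elements by complementary pair {x, 31−x}: {6,25}, {7,24}, {8,23}, …, giving 10 two-element pairs and 14 integers whose partner 31−x falls outside [6,39].
Treating each of those 24 groups as a pigeonhole, one can pick one integer per group — 24 integers — with no two summing to 31.
The 25th integer lands in an occupied pair, forcing a sum of 31.

25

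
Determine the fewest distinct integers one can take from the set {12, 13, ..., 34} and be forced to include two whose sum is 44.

A set avoiding the sum 44 can contain at most one of each pair {x, 44−x}, plus the 3 elements whose complement lies outside the range or equal to its own complement.
The integers 22, …, 34 (13 of them) are such a set: any two sum to at least 22+23 = 45 > 44.
Any 14th integer completes one of the 10 pairs, so 14 choices force a sum of 44.

14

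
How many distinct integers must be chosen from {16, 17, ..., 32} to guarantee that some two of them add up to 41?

A set avoiding the sum 41 can contain at most one of each pair {x, 41−x}, plus the 7 elements whose complement lies outside the range.
The integers 21, …, 32 (12 of them) are such a set: any two sum to at least 21+22 = 43 > 41.
By the pigeonhole principle, any 13th integer completes one of the 5 pairs, so 13 choices force a sum of 41.

13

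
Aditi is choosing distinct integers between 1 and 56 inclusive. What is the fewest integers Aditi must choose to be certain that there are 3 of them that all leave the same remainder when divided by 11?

The 11 residue classes mod 11 are the pigeonholes.
With 22 integers one could put 2 in each residue class and have no class reach 3.
The 23rd integer pushes some class to 3, so 11·2 + 1 = 23.

23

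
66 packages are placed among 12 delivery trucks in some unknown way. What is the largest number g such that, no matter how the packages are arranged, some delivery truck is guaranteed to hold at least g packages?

By the pigeonhole principle, the 12 delivery trucks are the holes and the 66 packages are the pigeons.
If every delivery truck held at most 5 packages, the total would be at most 12 × 5 = 60, which is less than 66.
So some delivery truck holds at least ⌈66/12⌉ = 6 packages.

6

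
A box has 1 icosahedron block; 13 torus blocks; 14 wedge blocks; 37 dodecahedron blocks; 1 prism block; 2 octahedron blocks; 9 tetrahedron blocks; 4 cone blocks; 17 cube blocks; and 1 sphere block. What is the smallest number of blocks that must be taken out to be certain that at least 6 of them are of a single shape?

An adversary could hand out at most 5 blocks per shape (5 shapes run out sooner): 1 + 5 + 5 + 5 + 1 + 2 + 5 + 4 + 5 + 1 = 34 blocks and still no shape has 6.
By pigeonhole, one more block lands in a shape already at 5, so 35 draws are enough and 34 are not.

35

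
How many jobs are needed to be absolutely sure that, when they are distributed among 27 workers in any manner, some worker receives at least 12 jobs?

With 297 jobs one could put exactly 11 in each of the 27 workers, and no worker would reach 12.
One more job must land in a worker that already has 11, giving it 12.
So 27 × 11 + 1 = 298 jobs are required.

298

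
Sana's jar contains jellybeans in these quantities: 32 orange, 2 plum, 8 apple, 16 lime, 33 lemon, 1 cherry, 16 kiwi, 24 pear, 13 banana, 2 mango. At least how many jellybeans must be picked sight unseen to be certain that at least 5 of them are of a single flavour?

By the pigeonhole principle, put each drawn jellybean into a box by flavour. The largest draw with every box below 5 takes min(count, 4) from each flavour; flavours with fewer than 4 contribute all they have.
Σ min(cᵢ, 4) = 4 + 2 + 4 + 4 + 4 + 1 + 4 + 4 + 4 + 2 = 33.
Draw number 33 + 1 = 34 must push one box to 5.

34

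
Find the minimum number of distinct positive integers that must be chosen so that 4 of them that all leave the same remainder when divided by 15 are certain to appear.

Pigeonhole: the 15 residue classes mod 15 are the pigeonholes.
With 45 integers one could put 3 in each residue class and have no class reach 4.
The 46th integer pushes some class to 4, so 15·3 + 1 = 46.

46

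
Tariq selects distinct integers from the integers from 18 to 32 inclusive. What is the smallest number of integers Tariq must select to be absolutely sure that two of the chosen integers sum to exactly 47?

Group the elements by complementary pair {x, 47−x}: {18,29}, {19,28}, {20,27}, …, giving 6 two-element pairs and 3 integers whose partner 47−x falls outside [18,32].
By the pigeonhole principle, treating each of those 9 groups as a pigeonhole, one can pick one integer per group — 9 integers — with no two summing to 47.
The 10th integer lands in an occupied pair, forcing a sum of 47.

10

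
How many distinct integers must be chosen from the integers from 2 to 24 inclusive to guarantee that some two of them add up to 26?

Group the elements by complementary pair {x, 26−x}: {2,24}, {3,23}, {4,22}, …, giving 11 two-element pairs and the single value 13 (it cannot pair with itself since the integers are distinct).
Treating each of those 12 groups as a pigeonhole, one can pick one integer per group — 12 integers — with no two summing to 26.
The 13th integer lands in an occupied pair, forcing a sum of 26.

13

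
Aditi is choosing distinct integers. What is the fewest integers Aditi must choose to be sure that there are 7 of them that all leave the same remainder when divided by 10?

Pigeonhole: the 10 residue classes mod 10 are the pigeonholes.
With 60 integers one could put 6 in each residue class and have no class reach 7.
The 61st integer pushes some class to 7, so 10·6 + 1 = 61.

61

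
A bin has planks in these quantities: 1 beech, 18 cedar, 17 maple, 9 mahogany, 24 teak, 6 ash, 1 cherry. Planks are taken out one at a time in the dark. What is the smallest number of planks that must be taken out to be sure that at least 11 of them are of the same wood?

Put each drawn plank into a box by wood. The largest draw with every box below 11 takes min(count, 10) from each wood; woods with fewer than 10 contribute all they have.
Σ min(cᵢ, 10) = 1 + 10 + 10 + 9 + 10 + 6 + 1 = 47.
Draw number 47 + 1 = 48 must push one box to 11.

48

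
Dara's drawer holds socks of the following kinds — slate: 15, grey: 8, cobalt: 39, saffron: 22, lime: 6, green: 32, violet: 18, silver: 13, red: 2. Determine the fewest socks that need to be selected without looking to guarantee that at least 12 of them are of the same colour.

Put each drawn sock into a box by colour. The largest draw with every box below 12 takes min(count, 11) from each colour; colours with fewer than 11 contribute all they have.
Σ min(cᵢ, 11) = 11 + 8 + 11 + 11 + 6 + 11 + 11 + 11 + 2 = 82.
Draw number 82 + 1 = 83 must push one box to 12.

83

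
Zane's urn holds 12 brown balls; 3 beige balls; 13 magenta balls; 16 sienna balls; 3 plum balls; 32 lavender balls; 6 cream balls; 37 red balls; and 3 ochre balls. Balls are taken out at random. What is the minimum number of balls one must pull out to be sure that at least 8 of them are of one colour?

51

Put each drawn ball into a box by colour. The largest draw with every box below 8 takes min(count, 7) from each colour; colours with fewer than 7 contribute all they have.
Σ min(cᵢ, 7) = 7 + 3 + 7 + 7 + 3 + 7 + 6 + 7 + 3 = 50.
Draw number 50 + 1 = 51 must push one box to 8.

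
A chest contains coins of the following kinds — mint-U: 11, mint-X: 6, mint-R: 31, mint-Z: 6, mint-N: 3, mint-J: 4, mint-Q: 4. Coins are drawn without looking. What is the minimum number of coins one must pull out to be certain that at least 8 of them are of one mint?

38

An adversary could hand out at most 7 coins per mint (5 mints run out sooner): 7 + 6 + 7 + 6 + 3 + 4 + 4 = 37 coins and still no mint has 8.
By the pigeonhole principle, one more coin lands in a mint already at 7, so 38 draws are enough and 37 are not.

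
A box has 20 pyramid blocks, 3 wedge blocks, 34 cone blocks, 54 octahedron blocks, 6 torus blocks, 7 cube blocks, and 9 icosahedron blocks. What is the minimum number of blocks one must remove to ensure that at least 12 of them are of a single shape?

An adversary could hand out at most 11 blocks per shape (4 shapes run out sooner): 11 + 3 + 11 + 11 + 6 + 7 + 9 = 58 blocks and still no shape has 12.
By the pigeonhole principle, one more block lands in a shape already at 11, so 59 draws are enough and 58 are not.

59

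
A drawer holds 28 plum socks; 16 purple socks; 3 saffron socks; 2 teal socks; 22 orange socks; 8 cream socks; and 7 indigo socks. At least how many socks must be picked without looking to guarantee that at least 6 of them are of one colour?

An adversary could hand out at most 5 socks per colour (saffron, teal run out sooner): 5 + 5 + 3 + 2 + 5 + 5 + 5 = 30 socks and still no colour has 6.
One more sock lands in a colour already at 5, so 31 draws are enough and 30 are not.

31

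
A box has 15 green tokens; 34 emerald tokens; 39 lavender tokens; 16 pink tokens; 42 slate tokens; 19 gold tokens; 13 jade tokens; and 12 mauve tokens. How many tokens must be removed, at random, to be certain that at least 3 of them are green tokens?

In the worst case for collecting green tokens, every non-green token comes out first.
There are 34 + 39 + 16 + 42 + 19 + 13 + 12 = 175 non-green tokens altogether.
After those, each further token must be green, so 175 + 3 = 178 draws guarantee 3 green tokens.

178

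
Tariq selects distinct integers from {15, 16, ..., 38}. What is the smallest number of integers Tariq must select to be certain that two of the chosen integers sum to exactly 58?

16

A set avoiding the sum 58 can contain at most one of each pair {x, 58−x}, plus the 6 elements whose complement lies outside the range or equal to its own complement.
The integers 15, …, 29 (15 of them) are such a set: any two sum to at least 15+16 = 31 and at most 28+29 = 57 < 58.
Any 16th integer completes one of the 9 pairs, so 16 choices force a sum of 58.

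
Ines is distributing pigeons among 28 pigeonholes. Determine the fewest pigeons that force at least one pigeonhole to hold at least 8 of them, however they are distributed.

197

With 196 pigeons one could put exactly 7 in each of the 28 pigeonholes, and no pigeonhole would reach 8.
One more pigeon must land in a pigeonhole that already has 7, giving it 8.
So 28 × 7 + 1 = 197 pigeons are required.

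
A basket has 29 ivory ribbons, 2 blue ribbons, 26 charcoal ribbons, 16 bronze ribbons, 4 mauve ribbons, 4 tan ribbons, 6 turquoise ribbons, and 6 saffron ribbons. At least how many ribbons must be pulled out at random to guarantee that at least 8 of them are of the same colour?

44

Pigeonhole: put each drawn ribbon into a box by colour. The largest draw with every box below 8 takes min(count, 7) from each colour; colours with fewer than 7 contribute all they have.
Σ min(cᵢ, 7) = 7 + 2 + 7 + 7 + 4 + 4 + 6 + 6 = 43.
Draw number 43 + 1 = 44 must push one box to 8.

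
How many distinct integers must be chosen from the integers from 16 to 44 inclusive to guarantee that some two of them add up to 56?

Two chosen integers sum to 56 exactly when both halves of some pair {x, 56−x} with 16 ≤ x ≤ 56−x ≤ 40 are chosen — 12 such pairs.
The remaining 5 elements (those with no distinct partner in range) can never complete a 56-sum, so the worst case takes all of them and one from each pair: 5 + 12 = 17.
By the pigeonhole principle, the 18th integer has to be the second member of some pair, so 17 + 1 = 18.

18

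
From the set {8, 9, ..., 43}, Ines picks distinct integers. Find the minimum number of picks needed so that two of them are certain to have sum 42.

24

Group the elements by complementary pair {x, 42−x}: {8,34}, {9,33}, {10,32}, …, giving 13 two-element pairs, the single value 21 (it cannot pair with itself since the integers are distinct), and 9 integers whose partner 42−x falls outside [8,43].
Pigeonhole: treating each of those 23 groups as a pigeonhole, one can pick one integer per group — 23 integers — with no two summing to 42.
The 24th integer lands in an occupied pair, forcing a sum of 42.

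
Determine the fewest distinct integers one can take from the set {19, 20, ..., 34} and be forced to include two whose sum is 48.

Group the elements by complementary pair {x, 48−x}: {19,29}, {20,28}, {21,27}, …, giving 5 two-element pairs, the single value 24 (it cannot pair with itself since the integers are distinct), and 5 integers whose partner 48−x falls outside [19,34].
By the pigeonhole principle, treating each of those 11 groups as a pigeonhole, one can pick one integer per group — 11 integers — with no two summing to 48.
The 12th integer lands in an occupied pair, forcing a sum of 48.

12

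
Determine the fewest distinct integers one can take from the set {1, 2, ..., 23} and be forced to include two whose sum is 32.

Group the elements by complementary pair {x, 32−x}: {9,23}, {10,22}, {11,21}, …, giving 7 two-element pairs; the single value 16 (it cannot pair with itself since the integers are distinct); and 8 integers whose partner 32−x falls outside [1,23].
By pigeonhole, treating each of those 16 groups as a pigeonhole, one can pick one integer per group — 16 integers — with no two summing to 32.
The 17th integer lands in an occupied pair, forcing a sum of 32.

17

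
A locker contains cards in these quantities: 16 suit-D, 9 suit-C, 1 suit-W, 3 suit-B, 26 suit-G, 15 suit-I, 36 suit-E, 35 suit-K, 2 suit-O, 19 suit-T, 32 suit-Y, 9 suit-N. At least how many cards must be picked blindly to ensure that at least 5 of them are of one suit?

An adversary could hand out at most 4 cards per suit (suit-W, suit-B, suit-O run out sooner): 4 + 4 + 1 + 3 + 4 + 4 + 4 + 4 + 2 + 4 + 4 + 4 = 42 cards and still no suit has 5.
One more card lands in a suit already at 4, so 43 draws are enough and 42 are not.

43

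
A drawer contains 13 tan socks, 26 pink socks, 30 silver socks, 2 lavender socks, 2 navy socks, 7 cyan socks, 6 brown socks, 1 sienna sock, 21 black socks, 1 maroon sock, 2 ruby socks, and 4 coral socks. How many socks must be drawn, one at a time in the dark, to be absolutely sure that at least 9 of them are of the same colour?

58

An adversary could hand out at most 8 socks per colour (8 colours run out sooner): 8 + 8 + 8 + 2 + 2 + 7 + 6 + 1 + 8 + 1 + 2 + 4 = 57 socks and still no colour has 9.
One more sock lands in a colour already at 8, so 58 draws are enough and 57 are not.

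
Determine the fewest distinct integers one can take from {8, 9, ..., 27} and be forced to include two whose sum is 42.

15

Group the elements by complementary pair {x, 42−x}: {15,27}, {16,26}, {17,25}, …, giving 6 two-element pairs, the single value 21 (it cannot pair with itself since the integers are distinct), and 7 integers whose partner 42−x falls outside [8,27].
Pigeonhole: treating each of those 14 groups as a pigeonhole, one can pick one integer per group — 14 integers — with no two summing to 42.
The 15th integer lands in an occupied pair, forcing a sum of 42.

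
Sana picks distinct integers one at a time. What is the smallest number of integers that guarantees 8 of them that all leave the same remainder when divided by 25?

Pigeonhole: the 25 residue classes mod 25 are the pigeonholes.
With 175 integers one could put 7 in each residue class and have no class reach 8.
The 176th integer pushes some class to 8, so 25·7 + 1 = 176.

176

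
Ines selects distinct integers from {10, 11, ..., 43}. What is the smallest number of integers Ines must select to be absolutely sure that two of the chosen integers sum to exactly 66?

Group the elements by complementary pair {x, 66−x}: {23,43}, {24,42}, {25,41}, …, giving 10 two-element pairs, the single value 33 (it cannot pair with itself since the integers are distinct), and 13 integers whose partner 66−x falls outside [10,43].
Treating each of those 24 groups as a pigeonhole, one can pick one integer per group — 24 integers — with no two summing to 66.
The 25th integer lands in an occupied pair, forcing a sum of 66.

25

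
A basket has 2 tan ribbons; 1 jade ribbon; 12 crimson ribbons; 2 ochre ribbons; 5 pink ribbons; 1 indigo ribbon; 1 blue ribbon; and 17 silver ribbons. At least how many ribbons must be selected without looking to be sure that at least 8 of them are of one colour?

An adversary could hand out at most 7 ribbons per colour (6 colours run out sooner): 2 + 1 + 7 + 2 + 5 + 1 + 1 + 7 = 26 ribbons and still no colour has 8.
By pigeonhole, one more ribbon lands in a colour already at 7, so 27 draws are enough and 26 are not.

27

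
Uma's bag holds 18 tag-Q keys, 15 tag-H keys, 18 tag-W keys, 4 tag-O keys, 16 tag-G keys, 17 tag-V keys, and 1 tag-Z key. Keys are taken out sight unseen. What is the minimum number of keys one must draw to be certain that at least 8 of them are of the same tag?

Put each drawn key into a box by tag. The largest draw with every box below 8 takes min(count, 7) from each tag; tags with fewer than 7 contribute all they have.
Σ min(cᵢ, 7) = 7 + 7 + 7 + 4 + 7 + 7 + 1 = 40.
Draw number 40 + 1 = 41 must push one box to 8.

41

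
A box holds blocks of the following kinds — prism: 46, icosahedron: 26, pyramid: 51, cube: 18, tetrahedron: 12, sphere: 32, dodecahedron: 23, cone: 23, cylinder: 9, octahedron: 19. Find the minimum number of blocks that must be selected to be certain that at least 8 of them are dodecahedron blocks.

In the worst case for collecting dodecahedron blocks, every non-dodecahedron block comes out first.
There are 46 + 26 + 51 + 18 + 12 + 32 + 23 + 9 + 19 = 236 non-dodecahedron blocks altogether.
After those, each further block must be dodecahedron, so 236 + 8 = 244 draws guarantee 8 dodecahedron blocks.

244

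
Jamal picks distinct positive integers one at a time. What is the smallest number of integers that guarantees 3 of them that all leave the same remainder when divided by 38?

77

The 38 residue classes mod 38 are the pigeonholes.
With 76 integers one could put 2 in each residue class and have no class reach 3.
The 77th integer pushes some class to 3, so 38·2 + 1 = 77.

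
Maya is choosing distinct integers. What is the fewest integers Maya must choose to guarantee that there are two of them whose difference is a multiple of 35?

Integers whose pairwise differences are multiples of 35 are exactly those sharing a remainder mod 35. The 35 residue classes mod 35 are the pigeonholes.
With 35 integers one could put 1 in each residue class and have no class reach 2.
The 36th integer pushes some class to 2, so 35·1 + 1 = 36.

36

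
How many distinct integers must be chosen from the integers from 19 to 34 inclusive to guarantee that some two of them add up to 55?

A set avoiding the sum 55 can contain at most one of each pair {x, 55−x}, plus the 2 elements whose complement lies outside the range.
The integers 19, …, 27 (9 of them) are such a set: any two sum to at least 19+20 = 39 and at most 26+27 = 53 < 55.
Any 10th integer completes one of the 7 pairs, so 10 choices force a sum of 55.

10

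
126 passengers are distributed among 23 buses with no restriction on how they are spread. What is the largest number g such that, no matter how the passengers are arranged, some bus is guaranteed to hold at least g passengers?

6

The 23 buses are the holes and the 126 passengers are the pigeons.
If every bus held at most 5 passengers, the total would be at most 23 × 5 = 115, which is less than 126.
So some bus holds at least ⌈126/23⌉ = 6 passengers.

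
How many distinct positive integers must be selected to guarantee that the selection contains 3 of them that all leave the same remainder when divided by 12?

By the pigeonhole principle, the 12 residue classes mod 12 are the pigeonholes.
With 24 integers one could put 2 in each residue class and have no class reach 3.
The 25th integer pushes some class to 3, so 12·2 + 1 = 25.

25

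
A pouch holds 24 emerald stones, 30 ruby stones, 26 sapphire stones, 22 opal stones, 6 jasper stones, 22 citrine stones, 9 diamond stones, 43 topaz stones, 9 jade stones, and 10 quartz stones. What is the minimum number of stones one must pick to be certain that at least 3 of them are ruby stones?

In the worst case for collecting ruby stones, every non-ruby stone comes out first.
There are 24 + 26 + 22 + 6 + 22 + 9 + 43 + 9 + 10 = 171 non-ruby stones altogether.
After those, each further stone must be ruby, so 171 + 3 = 174 draws guarantee 3 ruby stones.

174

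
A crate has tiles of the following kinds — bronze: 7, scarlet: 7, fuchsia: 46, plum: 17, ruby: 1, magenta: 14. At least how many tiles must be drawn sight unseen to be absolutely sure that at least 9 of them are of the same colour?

40

Pigeonhole: the 6 colours are the holes; the tiles drawn are the pigeons.
To avoid 9 of any one colour, the worst case takes at most 8 of each colour, or every tile of a colour that has fewer than 8.
That gives 7 + 7 + 8 + 8 + 1 + 8 = 39 tiles with no colour reaching 9.
The next tile forces some colour to 9, so 39 + 1 = 40.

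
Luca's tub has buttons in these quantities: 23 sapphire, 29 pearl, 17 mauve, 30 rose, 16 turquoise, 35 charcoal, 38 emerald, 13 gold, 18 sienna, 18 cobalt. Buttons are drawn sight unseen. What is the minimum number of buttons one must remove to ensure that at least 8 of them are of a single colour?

71

Pigeonhole: the 10 colours are the holes; the buttons drawn are the pigeons.
To avoid 8 of any one colour, the worst case takes at most 7 of each colour.
That gives 7 + 7 + 7 + 7 + 7 + 7 + 7 + 7 + 7 + 7 = 70 buttons with no colour reaching 8.
The next button forces some colour to 8, so 70 + 1 = 71.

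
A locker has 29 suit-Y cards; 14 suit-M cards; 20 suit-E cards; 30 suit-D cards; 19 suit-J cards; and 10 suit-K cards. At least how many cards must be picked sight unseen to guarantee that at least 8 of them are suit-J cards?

In the worst case for collecting suit-J cards, every non-suit-J card comes out first.
There are 29 + 14 + 20 + 30 + 10 = 103 non-suit-J cards altogether.
After those, each further card must be suit-J, so 103 + 8 = 111 draws guarantee 8 suit-J cards.

111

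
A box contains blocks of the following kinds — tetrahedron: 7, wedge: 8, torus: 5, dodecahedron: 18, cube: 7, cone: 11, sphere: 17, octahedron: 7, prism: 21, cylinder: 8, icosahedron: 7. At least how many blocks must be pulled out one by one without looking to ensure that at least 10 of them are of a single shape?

86

By the pigeonhole principle, put each drawn block into a box by shape. The largest draw with every box below 10 takes min(count, 9) from each shape; shapes with fewer than 9 contribute all they have.
Σ min(cᵢ, 9) = 7 + 8 + 5 + 9 + 7 + 9 + 9 + 7 + 9 + 8 + 7 = 85.
Draw number 85 + 1 = 86 must push one box to 10.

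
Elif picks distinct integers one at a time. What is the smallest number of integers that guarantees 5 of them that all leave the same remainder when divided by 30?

121

Pigeonhole: the 30 residue classes mod 30 are the pigeonholes.
With 120 integers one could put 4 in each residue class and have no class reach 5.
The 121st integer pushes some class to 5, so 30·4 + 1 = 121.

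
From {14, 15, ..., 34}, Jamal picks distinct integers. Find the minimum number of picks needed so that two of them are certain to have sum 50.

13

Two chosen integers sum to 50 exactly when both halves of some pair {x, 50−x} with 16 ≤ x ≤ 50−x ≤ 34 are chosen — 9 such pairs.
The remaining 3 elements (those with no distinct partner in range) can never complete a 50-sum, so the worst case takes all of them and one from each pair: 3 + 9 = 12.
The 13th integer has to be the second member of some pair, so 12 + 1 = 13.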